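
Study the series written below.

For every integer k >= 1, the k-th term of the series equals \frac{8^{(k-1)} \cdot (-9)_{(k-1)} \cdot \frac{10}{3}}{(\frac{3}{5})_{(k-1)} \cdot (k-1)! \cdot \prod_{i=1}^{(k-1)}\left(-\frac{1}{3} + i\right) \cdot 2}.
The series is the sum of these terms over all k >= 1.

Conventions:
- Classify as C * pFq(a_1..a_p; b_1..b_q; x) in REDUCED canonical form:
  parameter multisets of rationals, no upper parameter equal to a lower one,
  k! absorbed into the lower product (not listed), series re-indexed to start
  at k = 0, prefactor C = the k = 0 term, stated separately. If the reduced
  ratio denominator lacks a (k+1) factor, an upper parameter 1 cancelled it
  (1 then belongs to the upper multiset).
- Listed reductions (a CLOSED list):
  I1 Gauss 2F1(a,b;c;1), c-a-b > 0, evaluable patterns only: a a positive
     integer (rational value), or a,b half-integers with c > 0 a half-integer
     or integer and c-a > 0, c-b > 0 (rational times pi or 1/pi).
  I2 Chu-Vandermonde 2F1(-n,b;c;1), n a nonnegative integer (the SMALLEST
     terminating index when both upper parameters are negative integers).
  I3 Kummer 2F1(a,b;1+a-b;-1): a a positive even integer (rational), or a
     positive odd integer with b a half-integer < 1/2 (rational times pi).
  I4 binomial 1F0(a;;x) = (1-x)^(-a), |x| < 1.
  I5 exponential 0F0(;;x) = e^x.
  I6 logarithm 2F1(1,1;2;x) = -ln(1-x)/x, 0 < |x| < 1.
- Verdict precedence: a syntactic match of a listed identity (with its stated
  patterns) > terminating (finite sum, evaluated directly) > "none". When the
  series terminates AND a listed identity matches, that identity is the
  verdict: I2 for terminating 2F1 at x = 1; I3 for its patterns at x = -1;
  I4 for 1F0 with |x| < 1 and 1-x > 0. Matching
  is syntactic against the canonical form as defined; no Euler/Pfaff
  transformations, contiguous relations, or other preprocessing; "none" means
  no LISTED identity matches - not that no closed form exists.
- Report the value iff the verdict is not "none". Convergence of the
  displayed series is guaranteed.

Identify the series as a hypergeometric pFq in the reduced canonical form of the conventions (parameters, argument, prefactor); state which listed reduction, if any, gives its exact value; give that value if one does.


x = 8 here; the reduced form reads 1F2, upper {-9}, lower {\frac{3}{5}, \frac{2}{3}}, C = \frac{5}{3}. Verdict: terminating at k = 9: the factor (-9)_k kills every later term; summing the 10 survivors is exact. Value: -\frac{1113107364385385}{3155135532549}.

Structural cue: t_0 being \frac{5}{3}, the lower running product (C = 5/3, x = 8) is a rising factorial.
Consecutive-term ratio: r(k) = 8 * (k-9) / [(k+\frac{3}{5}) (k+\frac{2}{3}) (k+1)] - rational in k. x = 8; t_0 = \frac{5}{3}; negate the roots.


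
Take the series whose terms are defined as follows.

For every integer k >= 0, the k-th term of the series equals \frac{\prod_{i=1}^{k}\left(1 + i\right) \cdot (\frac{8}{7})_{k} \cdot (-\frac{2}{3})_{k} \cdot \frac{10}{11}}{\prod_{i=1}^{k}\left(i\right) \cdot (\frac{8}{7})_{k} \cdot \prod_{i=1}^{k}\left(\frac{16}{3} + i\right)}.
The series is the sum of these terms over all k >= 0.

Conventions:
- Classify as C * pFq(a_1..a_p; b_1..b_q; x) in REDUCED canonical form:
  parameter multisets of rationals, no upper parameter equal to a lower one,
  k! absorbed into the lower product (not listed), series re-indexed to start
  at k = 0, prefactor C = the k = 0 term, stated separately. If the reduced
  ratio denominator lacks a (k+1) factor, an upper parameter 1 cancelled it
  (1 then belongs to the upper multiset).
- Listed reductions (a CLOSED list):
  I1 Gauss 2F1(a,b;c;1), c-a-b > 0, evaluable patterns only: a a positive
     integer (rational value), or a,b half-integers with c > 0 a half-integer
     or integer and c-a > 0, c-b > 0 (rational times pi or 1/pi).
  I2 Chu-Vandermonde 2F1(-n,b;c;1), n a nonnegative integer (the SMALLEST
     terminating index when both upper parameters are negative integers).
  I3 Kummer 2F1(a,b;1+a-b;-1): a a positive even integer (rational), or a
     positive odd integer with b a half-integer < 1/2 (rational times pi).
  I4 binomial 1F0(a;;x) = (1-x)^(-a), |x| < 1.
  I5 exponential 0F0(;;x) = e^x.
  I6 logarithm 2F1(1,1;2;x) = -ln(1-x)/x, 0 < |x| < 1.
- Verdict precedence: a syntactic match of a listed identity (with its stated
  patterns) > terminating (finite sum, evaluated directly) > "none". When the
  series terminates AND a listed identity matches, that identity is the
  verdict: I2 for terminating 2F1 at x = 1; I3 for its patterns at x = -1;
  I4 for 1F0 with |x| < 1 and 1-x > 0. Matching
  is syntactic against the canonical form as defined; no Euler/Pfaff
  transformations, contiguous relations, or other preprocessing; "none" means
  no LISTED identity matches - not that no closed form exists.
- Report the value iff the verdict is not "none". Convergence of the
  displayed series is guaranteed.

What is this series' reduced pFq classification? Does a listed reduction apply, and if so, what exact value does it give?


This is \frac{10}{11} * 2F1(-\frac{2}{3}, 2; \frac{19}{3}; 1) in reduced canonical form. Verdict: Gauss (I1, integer-parameter pattern) fires (x = 1: the Gamma ratio telescopes since c-a-b = 5 > 0 and a = 2 in Z>0). Sum: \frac{208}{297}.

The tell: t_0 being \frac{10}{11}, the product of the first k integers (C = 10/11, x = 1) is k!.
Consecutive-term ratio: r(k) = 1 * (k-\frac{2}{3}) (k+2) / [(k+\frac{19}{3}) (k+1)] - rational in k, leading ratio 1; with t_0 = \frac{10}{11}, classification follows.


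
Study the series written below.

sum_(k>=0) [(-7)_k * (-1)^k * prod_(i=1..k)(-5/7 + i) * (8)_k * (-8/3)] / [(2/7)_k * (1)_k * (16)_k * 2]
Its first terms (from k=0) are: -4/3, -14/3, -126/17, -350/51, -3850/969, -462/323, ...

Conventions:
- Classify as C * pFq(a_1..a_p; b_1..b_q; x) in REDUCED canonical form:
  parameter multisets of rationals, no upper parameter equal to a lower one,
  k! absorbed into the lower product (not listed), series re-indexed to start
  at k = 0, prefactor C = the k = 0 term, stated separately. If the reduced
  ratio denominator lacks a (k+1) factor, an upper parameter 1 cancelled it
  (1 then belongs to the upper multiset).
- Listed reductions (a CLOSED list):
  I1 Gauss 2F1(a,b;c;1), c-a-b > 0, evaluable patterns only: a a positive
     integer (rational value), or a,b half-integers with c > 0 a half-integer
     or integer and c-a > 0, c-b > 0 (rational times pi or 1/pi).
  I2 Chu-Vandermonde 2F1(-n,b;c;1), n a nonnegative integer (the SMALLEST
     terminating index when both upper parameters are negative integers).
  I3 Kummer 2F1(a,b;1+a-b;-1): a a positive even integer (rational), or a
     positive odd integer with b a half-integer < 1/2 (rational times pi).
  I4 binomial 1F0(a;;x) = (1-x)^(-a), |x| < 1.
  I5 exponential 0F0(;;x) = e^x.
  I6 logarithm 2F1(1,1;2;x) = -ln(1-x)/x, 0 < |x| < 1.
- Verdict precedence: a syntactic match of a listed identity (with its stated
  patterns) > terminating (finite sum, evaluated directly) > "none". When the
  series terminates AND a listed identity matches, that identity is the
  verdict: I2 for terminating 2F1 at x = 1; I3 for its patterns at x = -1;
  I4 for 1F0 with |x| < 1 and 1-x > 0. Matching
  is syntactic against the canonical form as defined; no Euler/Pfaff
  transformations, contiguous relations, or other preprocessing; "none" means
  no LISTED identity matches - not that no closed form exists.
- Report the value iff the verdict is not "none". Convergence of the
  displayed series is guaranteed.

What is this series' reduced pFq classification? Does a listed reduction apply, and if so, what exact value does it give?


Reduced: x = -1, 2F1, upper = {-7, 8}, lower = {16}, C = -4/3. Verdict at x = -1: Kummer (I3) matches (x = -1; c = 16 equals 1+a-b for upper {-7, 8}: listed pattern). Sum: -26.

First insight: t_0 = -4/3 here, and the running product (C = -4/3) telescopes to a rising factorial.
Consecutive-term ratio: r(k) = (-1) * (k-7) (k+8) / [(k+16) (k+1)] - rational in k, leading ratio (-1); with t_0 = -4/3, classification follows.


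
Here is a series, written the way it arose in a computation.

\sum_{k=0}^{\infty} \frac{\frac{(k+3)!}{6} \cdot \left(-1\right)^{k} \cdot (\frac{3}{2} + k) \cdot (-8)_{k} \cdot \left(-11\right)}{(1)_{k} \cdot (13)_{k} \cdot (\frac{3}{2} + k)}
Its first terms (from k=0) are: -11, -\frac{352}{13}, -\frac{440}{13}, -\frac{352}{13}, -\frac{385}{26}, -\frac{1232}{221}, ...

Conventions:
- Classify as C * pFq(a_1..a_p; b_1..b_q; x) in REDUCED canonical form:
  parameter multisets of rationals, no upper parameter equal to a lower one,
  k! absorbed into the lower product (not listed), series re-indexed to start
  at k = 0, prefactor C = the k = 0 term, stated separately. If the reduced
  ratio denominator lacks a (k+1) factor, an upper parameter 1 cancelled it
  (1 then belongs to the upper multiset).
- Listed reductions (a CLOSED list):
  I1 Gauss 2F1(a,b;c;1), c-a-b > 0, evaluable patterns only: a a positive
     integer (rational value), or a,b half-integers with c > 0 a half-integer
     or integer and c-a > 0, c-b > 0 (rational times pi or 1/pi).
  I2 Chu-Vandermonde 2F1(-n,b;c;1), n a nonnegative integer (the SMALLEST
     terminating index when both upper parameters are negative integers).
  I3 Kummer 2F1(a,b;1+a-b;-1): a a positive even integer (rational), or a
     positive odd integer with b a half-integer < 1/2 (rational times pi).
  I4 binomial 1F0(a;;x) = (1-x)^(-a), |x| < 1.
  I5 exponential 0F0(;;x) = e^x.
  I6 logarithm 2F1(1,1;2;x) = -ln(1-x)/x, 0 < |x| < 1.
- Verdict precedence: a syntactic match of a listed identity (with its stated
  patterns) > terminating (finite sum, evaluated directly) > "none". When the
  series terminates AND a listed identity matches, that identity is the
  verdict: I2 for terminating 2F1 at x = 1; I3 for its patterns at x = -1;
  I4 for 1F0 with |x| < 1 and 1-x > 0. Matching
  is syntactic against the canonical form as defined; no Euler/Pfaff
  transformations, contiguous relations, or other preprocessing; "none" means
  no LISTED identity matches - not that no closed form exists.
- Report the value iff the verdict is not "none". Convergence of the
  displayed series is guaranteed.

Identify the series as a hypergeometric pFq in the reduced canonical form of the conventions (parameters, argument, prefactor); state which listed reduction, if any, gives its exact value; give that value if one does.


This is -11 * 2F1(-8, 4; 13; -1) in reduced canonical form. Verdict at x = -1: Kummer's theorem (I3) matches (x = -1; c = 13 equals 1+a-b for upper {-8, 4}: listed pattern). Sum: -121.

Key observation: t_0 = -11 here, and k + 3/2 divides numerator and denominator alike; C = -11, x = -1 after cancelling.
Consecutive-term ratio: r(k) = -1 * (k-8) (k+4) / [(k+13) (k+1)] - rational in k, leading ratio -1; with t_0 = -11, classification follows.


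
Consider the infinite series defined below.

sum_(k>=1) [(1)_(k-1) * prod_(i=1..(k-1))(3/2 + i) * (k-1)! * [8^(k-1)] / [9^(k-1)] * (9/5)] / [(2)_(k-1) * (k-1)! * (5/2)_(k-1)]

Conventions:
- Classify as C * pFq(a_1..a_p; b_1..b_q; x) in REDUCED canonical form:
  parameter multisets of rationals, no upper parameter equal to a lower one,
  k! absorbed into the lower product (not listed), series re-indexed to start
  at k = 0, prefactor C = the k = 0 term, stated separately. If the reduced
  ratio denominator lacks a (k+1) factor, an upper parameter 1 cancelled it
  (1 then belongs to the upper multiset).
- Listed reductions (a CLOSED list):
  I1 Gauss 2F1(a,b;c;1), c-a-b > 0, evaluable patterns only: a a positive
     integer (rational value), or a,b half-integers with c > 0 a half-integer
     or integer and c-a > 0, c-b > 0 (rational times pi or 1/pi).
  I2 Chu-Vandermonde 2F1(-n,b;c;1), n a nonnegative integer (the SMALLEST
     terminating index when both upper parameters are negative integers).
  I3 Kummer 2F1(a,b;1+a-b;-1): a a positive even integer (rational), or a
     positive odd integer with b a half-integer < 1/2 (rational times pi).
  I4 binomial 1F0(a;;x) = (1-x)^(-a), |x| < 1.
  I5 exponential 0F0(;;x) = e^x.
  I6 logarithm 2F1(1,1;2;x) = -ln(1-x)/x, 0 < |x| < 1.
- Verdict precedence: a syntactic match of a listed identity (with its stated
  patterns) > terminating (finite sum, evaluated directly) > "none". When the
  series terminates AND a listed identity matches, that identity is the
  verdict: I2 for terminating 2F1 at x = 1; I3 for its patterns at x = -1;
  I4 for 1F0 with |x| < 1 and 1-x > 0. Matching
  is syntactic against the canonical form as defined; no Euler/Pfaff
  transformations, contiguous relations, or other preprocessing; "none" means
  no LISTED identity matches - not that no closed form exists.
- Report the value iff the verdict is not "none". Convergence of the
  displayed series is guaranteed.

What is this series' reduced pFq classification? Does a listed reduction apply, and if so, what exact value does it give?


Key observation: t_0 being 9/5, the factorial ratio (C = 9/5) (k+a-1)!/(a-1)! is a rising factorial (a)_k.
Term ratio: r(k) = (8/9) * (k+1) (k+1) / [(k+2) (k+1)] - rational; roots negated = parameters, x = (8/9), C = 9/5.

At argument 8/9: a 2F1 with upper {1, 1}, lower {2}, scaled by C = 9/5. Verdict (x = 8/9): the logarithmic series (I6) applies (the logarithm: parameters (1,1;2), x = 8/9). Value: (-81/40) * ln(1/9).


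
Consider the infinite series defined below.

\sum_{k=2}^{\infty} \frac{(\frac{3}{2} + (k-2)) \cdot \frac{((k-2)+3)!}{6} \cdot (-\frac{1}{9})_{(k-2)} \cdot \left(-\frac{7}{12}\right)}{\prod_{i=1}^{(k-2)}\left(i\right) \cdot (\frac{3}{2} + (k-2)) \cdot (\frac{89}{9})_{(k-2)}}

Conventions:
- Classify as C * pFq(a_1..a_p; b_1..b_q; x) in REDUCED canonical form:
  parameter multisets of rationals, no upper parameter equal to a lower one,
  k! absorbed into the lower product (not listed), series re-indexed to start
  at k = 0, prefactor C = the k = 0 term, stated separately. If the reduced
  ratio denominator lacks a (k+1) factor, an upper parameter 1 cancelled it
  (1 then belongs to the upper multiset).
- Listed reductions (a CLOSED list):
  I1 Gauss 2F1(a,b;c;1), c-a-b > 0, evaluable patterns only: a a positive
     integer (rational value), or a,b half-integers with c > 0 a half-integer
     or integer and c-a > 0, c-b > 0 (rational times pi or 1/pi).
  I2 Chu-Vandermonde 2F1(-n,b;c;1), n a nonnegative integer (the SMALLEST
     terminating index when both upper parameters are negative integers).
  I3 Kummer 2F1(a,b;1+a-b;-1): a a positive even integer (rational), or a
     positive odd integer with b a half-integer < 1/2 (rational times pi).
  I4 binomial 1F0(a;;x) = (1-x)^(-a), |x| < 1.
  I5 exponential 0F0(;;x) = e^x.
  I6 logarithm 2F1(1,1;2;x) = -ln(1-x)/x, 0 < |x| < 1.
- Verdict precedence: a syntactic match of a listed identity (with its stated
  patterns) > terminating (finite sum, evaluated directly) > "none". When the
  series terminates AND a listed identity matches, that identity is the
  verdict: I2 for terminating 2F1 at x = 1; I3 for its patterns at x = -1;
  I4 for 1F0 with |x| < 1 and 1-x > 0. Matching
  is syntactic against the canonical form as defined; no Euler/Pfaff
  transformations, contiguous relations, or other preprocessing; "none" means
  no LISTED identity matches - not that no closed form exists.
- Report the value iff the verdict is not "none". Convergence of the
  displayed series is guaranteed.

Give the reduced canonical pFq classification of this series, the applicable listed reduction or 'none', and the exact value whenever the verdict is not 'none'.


Classification (C = -\frac{7}{12}): 2F1 with upper {-\frac{1}{9}, 4}, lower {\frac{89}{9}}, argument x = 1. Verdict: this is the Gauss summation I1 (x = 1: the Gamma ratio telescopes since c-a-b = 6 > 0 and a = 4 in Z>0). Its exact value is -\frac{583265}{1062882}.

Key observation: from the first term -\frac{7}{12}: striking the common factor k + 3/2 reduces the term (C = -7/12).
Adjacent-term ratio: r(k) = 1 * (k-\frac{1}{9}) (k+4) / [(k+\frac{89}{9}) (k+1)] - rational in k, leading ratio 1; with t_0 = -\frac{7}{12}, classification follows.


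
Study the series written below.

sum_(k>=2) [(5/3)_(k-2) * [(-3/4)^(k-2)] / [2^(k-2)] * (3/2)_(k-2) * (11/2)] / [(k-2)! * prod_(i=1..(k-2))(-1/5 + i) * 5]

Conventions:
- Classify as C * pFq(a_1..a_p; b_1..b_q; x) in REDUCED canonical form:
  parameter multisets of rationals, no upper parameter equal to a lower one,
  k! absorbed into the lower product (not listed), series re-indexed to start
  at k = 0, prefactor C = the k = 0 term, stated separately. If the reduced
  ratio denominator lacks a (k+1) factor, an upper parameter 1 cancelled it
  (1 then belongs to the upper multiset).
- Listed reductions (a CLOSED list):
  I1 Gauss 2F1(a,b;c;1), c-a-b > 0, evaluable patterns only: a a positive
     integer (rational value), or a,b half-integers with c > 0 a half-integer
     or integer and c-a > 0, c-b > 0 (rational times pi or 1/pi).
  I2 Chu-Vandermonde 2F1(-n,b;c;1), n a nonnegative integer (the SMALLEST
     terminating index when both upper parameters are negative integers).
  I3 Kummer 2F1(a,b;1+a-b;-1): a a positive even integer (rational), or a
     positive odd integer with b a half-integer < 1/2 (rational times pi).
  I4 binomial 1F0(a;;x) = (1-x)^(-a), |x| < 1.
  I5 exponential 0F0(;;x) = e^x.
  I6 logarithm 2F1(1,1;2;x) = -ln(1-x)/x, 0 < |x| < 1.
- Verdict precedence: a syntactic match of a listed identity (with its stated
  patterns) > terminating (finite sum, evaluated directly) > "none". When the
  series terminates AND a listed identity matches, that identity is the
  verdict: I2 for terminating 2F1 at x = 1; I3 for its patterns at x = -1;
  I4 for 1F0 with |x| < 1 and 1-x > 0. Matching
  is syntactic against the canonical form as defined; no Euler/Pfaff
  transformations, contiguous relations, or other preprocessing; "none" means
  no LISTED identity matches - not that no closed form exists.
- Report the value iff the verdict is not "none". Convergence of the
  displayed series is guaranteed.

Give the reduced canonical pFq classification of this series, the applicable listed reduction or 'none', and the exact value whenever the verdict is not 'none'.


Reduced: x = -3/8, 2F1, upper = {3/2, 5/3}, lower = {4/5}, C = 11/10. Verdict: none. A 2F1 with upper {3/2, 5/3} fits none of I1-I6 at x = -3/8; the sum runs forever.

Structural cue: with t_0 = 11/10, the lower running product (C = 11/10) is a rising factorial.
Adjacent-term ratio: r(k) = (-3/8) * (k+3/2) (k+5/3) / [(k+4/5) (k+1)] - rational; roots negated = parameters, x = (-3/8), C = 11/10.


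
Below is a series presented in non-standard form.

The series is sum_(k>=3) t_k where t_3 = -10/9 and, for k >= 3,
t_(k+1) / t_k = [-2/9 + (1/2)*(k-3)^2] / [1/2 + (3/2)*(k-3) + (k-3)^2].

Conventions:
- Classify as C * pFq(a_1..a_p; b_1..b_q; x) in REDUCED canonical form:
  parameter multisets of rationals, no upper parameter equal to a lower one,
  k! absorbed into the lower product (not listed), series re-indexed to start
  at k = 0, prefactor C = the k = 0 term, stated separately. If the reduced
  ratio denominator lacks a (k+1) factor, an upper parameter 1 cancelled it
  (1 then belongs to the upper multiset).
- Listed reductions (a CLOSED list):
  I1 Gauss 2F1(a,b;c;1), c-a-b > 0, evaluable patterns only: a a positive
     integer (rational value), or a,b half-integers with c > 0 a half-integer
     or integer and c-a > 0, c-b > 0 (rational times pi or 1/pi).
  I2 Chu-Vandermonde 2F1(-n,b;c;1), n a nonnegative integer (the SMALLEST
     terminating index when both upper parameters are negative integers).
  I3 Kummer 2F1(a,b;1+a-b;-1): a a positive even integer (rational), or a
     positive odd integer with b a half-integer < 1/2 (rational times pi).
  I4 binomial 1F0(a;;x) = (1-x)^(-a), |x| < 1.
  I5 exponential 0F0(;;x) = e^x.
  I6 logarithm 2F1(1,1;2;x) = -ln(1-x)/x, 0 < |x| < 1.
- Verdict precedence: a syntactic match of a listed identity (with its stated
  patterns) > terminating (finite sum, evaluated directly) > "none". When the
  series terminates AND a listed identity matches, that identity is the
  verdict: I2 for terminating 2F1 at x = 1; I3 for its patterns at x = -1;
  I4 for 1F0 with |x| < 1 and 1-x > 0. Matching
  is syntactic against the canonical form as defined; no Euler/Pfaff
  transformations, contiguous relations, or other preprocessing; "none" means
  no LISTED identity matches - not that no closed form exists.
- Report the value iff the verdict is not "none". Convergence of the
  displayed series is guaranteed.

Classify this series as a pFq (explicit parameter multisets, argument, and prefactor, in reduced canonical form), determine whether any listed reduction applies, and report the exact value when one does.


Canonical form: C = -10/9 times 2F1 with upper {-2/3, 2/3}, lower {1/2}, x = 1/2. Verdict: none - at argument 1/2 the multisets {-2/3, 2/3} ; {1/2} match no listed identity.

Structural cue: with t_0 = -10/9, factor the ratio over Q (C = -10/9, x = 1/2): negated roots = parameters.
Term ratio: r(k) = (1/2) * (k-2/3) (k+2/3) / [(k+1/2) (k+1)] - rational in k. x = (1/2); t_0 = -10/9; negate the roots.


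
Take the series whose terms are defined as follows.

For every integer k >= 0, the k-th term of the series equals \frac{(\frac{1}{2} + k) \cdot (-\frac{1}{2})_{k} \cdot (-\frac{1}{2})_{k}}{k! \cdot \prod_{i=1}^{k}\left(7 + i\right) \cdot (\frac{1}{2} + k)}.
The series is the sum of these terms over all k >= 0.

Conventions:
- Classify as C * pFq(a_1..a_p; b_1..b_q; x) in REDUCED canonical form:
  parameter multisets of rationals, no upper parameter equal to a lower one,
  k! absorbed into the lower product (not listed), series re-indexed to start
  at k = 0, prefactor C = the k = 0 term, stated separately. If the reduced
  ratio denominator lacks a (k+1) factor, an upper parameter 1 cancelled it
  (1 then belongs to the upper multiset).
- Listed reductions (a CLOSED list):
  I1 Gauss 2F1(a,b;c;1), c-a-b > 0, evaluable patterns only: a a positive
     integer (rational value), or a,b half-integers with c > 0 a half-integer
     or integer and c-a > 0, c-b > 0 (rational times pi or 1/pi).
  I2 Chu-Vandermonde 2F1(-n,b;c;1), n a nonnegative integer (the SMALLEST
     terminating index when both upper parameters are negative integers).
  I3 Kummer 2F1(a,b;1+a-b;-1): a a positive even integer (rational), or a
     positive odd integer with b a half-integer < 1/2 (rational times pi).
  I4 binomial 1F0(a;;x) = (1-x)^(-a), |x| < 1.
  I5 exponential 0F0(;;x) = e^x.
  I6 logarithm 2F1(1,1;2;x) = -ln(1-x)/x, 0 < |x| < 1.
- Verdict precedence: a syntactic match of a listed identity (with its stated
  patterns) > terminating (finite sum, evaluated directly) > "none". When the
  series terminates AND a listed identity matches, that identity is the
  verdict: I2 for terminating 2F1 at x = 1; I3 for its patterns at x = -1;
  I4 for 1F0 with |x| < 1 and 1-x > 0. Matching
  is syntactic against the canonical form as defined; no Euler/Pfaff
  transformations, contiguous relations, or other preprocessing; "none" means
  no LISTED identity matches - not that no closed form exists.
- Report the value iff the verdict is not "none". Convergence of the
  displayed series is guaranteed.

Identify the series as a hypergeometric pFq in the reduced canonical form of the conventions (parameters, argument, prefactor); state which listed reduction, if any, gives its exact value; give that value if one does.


The series (x = 1) is 2F1: upper {-\frac{1}{2}, -\frac{1}{2}}, lower {8}, prefactor 1. Verdict at x = 1: Gauss's theorem I1 (half-integer case) matches (x = 1; upper {-\frac{1}{2}, -\frac{1}{2}} half-integers, c = 8 in the evaluable pattern). Hence: \frac{134217728}{41409225} / \pi.

Key observation: with t_0 = 1, k + 1/2 divides numerator and denominator alike; C = 1, x = 1 after cancelling.
Consecutive-term ratio: r(k) = 1 * (k-\frac{1}{2}) (k-\frac{1}{2}) / [(k+8) (k+1)] - rational in k, leading ratio 1; with t_0 = 1, classification follows.


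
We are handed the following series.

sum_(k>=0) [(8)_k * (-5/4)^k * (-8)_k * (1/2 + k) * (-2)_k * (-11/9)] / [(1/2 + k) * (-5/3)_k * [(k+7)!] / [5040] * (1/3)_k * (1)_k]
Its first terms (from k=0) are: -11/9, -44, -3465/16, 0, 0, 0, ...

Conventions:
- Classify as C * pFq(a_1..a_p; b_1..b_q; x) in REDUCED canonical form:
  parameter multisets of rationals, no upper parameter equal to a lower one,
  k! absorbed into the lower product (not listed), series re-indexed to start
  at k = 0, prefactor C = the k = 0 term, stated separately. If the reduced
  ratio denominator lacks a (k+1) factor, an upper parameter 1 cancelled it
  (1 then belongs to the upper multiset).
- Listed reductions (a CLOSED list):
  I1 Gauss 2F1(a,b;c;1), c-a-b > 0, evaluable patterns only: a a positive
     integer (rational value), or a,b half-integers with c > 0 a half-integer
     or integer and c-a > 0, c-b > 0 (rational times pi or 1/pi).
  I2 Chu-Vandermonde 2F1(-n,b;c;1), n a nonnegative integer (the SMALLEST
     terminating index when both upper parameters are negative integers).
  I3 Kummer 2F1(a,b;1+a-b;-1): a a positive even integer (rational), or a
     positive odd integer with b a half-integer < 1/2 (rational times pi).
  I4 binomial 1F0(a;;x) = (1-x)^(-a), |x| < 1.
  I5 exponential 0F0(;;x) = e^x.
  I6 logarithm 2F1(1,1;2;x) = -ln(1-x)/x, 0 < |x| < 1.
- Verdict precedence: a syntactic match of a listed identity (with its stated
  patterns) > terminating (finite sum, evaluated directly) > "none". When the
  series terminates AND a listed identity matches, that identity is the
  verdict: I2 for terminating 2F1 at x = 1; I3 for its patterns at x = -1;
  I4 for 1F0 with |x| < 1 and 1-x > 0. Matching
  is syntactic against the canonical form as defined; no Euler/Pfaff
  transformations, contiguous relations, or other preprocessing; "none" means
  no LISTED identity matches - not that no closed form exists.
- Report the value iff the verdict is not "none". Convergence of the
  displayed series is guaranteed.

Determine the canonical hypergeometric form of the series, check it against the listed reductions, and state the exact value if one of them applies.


Reduced: x = -5/4, 2F2, upper = {-8, -2}, lower = {-5/3, 1/3}, C = -11/9. Verdict: terminating - upper -2 stops the sum at k = 2; the 3 terms are added exactly. Hence: -37697/144.

First insight: x = (-5/4) and the denominator's factorial ratio (prefactor -11/9) is a lower Pochhammer.
Step ratio: r(k) = (-5/4) * (k-8) (k-2) / [(k-5/3) (k+1/3) (k+1)] - rational; roots negated = parameters, x = (-5/4), C = -11/9.


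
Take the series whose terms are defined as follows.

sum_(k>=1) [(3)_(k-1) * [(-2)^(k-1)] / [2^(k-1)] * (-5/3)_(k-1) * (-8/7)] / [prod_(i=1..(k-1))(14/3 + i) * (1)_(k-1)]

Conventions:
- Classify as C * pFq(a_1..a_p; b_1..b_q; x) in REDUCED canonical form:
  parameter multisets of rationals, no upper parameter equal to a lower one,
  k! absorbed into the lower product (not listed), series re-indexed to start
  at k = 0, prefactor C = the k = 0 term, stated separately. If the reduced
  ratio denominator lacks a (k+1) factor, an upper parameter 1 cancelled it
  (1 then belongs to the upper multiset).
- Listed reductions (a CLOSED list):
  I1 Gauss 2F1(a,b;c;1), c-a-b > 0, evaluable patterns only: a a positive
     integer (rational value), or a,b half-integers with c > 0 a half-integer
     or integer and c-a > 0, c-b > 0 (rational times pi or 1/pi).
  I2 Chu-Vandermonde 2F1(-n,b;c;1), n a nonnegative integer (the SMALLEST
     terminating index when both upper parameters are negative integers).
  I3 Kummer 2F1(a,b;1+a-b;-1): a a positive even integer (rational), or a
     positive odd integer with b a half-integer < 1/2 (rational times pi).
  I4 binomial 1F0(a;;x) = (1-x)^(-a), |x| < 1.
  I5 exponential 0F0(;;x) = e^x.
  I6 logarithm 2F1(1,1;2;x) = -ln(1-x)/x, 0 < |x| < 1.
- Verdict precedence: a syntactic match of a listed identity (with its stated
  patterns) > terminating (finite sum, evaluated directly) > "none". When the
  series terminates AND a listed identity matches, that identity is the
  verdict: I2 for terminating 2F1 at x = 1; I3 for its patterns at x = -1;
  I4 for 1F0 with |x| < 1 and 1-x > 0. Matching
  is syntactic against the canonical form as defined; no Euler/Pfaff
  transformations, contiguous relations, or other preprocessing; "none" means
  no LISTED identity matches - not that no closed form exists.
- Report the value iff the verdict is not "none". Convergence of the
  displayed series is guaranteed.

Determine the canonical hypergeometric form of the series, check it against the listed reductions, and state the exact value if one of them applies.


Structural cue: x = (-1) and the two k-th powers (C = -8/7) combine into one argument.
Consecutive-term ratio: r(k) = (-1) * (k-5/3) (k+3) / [(k+17/3) (k+1)] - rational; roots negated = parameters, x = (-1), C = -8/7.

The series (x = -1) is 2F1: upper {-5/3, 3}, lower {17/3}, prefactor -8/7. Verdict: none. No listed pattern accepts 2F1(-5/3, 3; 17/3; -1).


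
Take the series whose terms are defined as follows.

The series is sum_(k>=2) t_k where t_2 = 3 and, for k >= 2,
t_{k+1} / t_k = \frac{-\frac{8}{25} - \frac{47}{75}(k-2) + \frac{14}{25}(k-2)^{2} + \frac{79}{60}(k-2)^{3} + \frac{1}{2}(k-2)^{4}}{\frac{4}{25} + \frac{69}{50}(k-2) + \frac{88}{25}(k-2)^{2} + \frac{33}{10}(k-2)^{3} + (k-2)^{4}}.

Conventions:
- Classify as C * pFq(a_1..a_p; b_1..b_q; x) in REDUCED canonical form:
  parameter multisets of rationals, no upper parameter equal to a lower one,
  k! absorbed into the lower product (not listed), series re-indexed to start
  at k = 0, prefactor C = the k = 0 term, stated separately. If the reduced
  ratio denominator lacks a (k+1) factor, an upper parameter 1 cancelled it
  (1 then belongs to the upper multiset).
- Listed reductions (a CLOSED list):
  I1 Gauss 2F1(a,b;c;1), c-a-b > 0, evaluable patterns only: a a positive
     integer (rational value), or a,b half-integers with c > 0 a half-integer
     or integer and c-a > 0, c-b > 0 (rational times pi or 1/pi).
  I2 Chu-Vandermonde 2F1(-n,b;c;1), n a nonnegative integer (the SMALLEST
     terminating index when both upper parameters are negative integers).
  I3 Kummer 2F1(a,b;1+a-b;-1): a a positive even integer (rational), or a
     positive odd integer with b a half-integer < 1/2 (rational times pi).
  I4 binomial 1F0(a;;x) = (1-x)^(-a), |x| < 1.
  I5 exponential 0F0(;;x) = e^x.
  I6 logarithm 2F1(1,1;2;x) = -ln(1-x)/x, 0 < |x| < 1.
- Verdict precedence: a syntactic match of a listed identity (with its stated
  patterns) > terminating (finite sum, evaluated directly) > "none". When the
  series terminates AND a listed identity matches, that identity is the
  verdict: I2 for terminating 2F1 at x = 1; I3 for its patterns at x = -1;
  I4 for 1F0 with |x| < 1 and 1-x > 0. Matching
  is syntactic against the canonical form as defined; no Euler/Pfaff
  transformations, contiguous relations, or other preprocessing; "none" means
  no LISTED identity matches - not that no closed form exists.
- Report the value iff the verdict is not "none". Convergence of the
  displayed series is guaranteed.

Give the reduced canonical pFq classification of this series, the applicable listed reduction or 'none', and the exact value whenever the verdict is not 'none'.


Structural cue: x = \frac{1}{2} and the parameter 8/5 appears in both the upper and lower lists and cancels (alongside the other common factor).
Step ratio: r(k) = \frac{1}{2} * (k-\frac{2}{3}) (k+\frac{6}{5}) / [(k+\frac{1}{5}) (k+1)] - rational in k. x = \frac{1}{2}; t_0 = 3; negate the roots.

Reduced: x = \frac{1}{2}, 2F1, upper = {-\frac{2}{3}, \frac{6}{5}}, lower = {\frac{1}{5}}, C = 3. Verdict: none (x = \frac{1}{2}): each listed identity misses the multisets {-\frac{2}{3}, \frac{6}{5}} ; {\frac{1}{5}}.


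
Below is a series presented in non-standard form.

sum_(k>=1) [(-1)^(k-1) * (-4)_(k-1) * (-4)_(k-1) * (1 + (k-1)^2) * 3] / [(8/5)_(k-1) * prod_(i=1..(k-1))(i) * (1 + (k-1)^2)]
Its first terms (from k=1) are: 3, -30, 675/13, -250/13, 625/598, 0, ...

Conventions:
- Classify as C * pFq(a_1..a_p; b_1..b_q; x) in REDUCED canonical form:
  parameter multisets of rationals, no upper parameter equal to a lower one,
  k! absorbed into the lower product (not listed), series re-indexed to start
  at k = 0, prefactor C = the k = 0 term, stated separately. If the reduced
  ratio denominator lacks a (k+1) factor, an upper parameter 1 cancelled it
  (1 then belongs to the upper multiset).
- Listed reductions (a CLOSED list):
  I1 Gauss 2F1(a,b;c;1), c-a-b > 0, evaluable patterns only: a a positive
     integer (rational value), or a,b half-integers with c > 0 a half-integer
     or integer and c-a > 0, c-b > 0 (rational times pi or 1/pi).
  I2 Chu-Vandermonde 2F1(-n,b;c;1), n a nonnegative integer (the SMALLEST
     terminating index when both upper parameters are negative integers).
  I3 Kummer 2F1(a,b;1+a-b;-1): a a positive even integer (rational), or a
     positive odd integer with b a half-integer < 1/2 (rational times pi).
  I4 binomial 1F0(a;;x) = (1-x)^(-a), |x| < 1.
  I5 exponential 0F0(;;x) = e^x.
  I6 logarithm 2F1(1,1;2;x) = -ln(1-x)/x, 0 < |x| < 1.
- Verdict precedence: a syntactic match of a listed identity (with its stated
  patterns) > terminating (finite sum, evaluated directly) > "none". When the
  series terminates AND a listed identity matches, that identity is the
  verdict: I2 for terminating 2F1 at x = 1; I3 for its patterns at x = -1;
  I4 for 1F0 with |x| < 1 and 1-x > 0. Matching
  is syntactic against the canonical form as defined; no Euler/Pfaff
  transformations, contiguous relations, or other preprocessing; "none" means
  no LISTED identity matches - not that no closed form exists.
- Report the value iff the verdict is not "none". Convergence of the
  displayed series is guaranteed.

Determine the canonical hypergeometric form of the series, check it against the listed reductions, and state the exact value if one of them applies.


Classification (C = 3): 2F1 with upper {-4, -4}, lower {8/5}, argument x = -1. Verdict: terminating - no listed pattern fits, but -4 in the upper list cuts the series at k = 4; direct evaluation. Value: 4029/598.

Structural cue: t_0 = 3 here, and striking the common factor k^2 + 1 reduces the term (prefactor 3).
Consecutive-term ratio: r(k) = (-1) * (k-4) (k-4) / [(k+8/5) (k+1)] - rational in k. x = (-1); t_0 = 3; negate the roots.


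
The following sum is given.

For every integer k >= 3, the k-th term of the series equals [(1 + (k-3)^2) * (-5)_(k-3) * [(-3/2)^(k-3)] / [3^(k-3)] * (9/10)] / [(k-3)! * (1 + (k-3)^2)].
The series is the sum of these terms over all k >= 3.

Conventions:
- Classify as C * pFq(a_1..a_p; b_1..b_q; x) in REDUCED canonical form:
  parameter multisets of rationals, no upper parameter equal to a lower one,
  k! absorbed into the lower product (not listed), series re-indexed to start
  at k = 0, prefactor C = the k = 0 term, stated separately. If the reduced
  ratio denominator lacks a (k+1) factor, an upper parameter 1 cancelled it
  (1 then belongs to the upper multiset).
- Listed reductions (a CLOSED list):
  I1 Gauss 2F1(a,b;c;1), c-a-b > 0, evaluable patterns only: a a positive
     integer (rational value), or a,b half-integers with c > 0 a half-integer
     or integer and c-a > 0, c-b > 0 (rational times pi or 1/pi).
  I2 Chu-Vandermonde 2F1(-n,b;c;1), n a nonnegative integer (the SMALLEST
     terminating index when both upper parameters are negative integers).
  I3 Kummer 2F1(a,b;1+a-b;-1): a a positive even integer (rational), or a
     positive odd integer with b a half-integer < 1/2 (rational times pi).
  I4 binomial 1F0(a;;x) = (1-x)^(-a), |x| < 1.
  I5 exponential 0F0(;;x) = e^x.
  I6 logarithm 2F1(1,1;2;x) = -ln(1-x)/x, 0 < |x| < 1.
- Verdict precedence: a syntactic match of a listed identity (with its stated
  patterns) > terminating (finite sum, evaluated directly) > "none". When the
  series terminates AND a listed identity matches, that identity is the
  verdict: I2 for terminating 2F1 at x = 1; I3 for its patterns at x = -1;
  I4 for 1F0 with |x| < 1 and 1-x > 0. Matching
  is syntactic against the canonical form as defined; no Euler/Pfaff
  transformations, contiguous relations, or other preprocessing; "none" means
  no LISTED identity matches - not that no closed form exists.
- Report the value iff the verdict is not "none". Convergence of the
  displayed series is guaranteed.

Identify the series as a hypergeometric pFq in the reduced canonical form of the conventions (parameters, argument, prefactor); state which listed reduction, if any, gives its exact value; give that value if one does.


This is 9/10 * 1F0(-5; -; -1/2) in reduced canonical form. Verdict: this is binomial (I4) (the 1F0 binomial series: exponent 5, x = -1/2). Sum: 2187/320.

Structural cue: with t_0 = 9/10, k^2 + 1 divides numerator and denominator alike; C = 9/10, x = -1/2 after cancelling.
Consecutive-term ratio: r(k) = (-1/2) * (k-5) / [(k+1)] - rational in k, leading ratio (-1/2); with t_0 = 9/10, classification follows.


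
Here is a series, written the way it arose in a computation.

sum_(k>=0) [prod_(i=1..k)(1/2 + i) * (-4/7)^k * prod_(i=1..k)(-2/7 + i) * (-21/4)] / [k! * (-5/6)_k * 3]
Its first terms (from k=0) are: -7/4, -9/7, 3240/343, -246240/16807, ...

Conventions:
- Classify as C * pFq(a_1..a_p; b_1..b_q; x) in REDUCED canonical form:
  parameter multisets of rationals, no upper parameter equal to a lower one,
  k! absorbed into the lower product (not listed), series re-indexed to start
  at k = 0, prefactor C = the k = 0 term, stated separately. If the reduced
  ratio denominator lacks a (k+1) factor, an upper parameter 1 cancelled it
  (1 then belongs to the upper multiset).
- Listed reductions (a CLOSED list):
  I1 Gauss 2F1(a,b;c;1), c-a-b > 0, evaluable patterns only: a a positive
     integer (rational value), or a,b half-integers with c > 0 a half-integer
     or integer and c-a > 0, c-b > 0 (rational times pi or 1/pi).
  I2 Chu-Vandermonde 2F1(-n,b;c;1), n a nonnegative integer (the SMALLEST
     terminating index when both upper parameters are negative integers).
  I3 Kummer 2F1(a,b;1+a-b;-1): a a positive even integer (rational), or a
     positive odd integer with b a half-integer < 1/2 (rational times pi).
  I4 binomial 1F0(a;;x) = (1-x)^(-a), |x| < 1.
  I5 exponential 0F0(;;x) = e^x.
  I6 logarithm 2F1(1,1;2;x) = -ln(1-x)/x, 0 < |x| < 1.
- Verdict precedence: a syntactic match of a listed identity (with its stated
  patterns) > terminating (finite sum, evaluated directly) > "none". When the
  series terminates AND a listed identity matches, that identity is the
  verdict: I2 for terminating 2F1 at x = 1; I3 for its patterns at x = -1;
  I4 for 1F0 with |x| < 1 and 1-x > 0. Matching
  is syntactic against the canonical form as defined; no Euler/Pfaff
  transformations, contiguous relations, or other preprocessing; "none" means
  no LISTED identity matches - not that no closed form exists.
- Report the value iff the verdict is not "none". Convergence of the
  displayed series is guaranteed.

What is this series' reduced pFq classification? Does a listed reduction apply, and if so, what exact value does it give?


Key observation: x = (-4/7) and the running product (C = -7/4, x = -4/7) telescopes to a rising factorial.
Ratio: r(k) = (-4/7) * (k+5/7) (k+3/2) / [(k-5/6) (k+1)] - rational; roots negated = parameters, x = (-4/7), C = -7/4.

This is -7/4 * 2F1(5/7, 3/2; -5/6; -4/7) in reduced canonical form. Verdict: none (x = -4/7): each listed identity misses the multisets {5/7, 3/2} ; {-5/6}.


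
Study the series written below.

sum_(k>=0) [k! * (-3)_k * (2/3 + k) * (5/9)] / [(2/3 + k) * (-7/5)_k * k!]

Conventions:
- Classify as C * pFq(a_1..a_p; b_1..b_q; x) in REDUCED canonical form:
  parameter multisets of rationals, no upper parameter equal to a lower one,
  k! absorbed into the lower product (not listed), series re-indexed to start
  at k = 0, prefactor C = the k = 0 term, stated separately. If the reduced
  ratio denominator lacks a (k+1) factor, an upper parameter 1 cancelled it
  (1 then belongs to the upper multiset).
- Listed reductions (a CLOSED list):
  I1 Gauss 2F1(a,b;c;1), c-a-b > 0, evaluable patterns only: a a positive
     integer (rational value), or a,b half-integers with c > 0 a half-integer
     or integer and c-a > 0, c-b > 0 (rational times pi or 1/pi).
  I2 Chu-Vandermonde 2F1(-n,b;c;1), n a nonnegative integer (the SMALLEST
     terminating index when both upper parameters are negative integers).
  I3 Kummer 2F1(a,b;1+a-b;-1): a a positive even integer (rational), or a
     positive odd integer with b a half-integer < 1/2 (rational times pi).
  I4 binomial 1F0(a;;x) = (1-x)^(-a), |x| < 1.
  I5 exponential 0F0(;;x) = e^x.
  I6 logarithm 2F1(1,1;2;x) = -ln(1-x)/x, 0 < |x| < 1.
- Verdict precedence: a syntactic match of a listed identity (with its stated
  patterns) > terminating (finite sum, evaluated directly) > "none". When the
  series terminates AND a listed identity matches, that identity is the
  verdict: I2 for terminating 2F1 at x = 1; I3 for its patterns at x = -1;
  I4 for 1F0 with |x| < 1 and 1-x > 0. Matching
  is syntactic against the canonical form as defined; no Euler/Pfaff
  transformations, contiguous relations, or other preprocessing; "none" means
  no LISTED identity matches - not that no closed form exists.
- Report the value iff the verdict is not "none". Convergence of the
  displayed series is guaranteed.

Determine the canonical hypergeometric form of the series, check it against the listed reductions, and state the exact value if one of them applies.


At argument 1: a 2F1 with upper {-3, 1}, lower {-7/5}, scaled by C = 5/9. Verdict: Vandermonde's identity (I2) fires (terminating 2F1 at x = 1 with n = 3, b = 1, c = -7/5). Sum: -20/9.

The tell: from the first term 5/9: the factor k + 2/3 cancels (top and bottom), leaving C = 5/9.
Ratio: r(k) = 1 * (k-3) (k+1) / [(k-7/5) (k+1)] - rational in k, leading ratio 1; with t_0 = 5/9, classification follows.
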